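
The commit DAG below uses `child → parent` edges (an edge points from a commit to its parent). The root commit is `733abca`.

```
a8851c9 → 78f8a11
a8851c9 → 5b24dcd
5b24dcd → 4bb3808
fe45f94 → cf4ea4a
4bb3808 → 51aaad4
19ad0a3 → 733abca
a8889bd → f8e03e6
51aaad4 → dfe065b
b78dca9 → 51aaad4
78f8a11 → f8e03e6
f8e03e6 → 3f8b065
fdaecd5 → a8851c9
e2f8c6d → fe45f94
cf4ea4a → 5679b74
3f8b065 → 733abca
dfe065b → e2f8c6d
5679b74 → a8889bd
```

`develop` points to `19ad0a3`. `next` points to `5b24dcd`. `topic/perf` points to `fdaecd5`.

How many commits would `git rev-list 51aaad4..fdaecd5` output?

5

Reachable from fdaecd5: {3f8b065, 4bb3808, 51aaad4, 5679b74, 5b24dcd, 733abca, 78f8a11, a8851c9, a8889bd, cf4ea4a, dfe065b, e2f8c6d, f8e03e6, fdaecd5, fe45f94}.
Reachable from 51aaad4: {3f8b065, 51aaad4, 5679b74, 733abca, a8889bd, cf4ea4a, dfe065b, e2f8c6d, f8e03e6, fe45f94}.
In fdaecd5's history but not 51aaad4's: {4bb3808, 5b24dcd, 78f8a11, a8851c9, fdaecd5} — 5 commits.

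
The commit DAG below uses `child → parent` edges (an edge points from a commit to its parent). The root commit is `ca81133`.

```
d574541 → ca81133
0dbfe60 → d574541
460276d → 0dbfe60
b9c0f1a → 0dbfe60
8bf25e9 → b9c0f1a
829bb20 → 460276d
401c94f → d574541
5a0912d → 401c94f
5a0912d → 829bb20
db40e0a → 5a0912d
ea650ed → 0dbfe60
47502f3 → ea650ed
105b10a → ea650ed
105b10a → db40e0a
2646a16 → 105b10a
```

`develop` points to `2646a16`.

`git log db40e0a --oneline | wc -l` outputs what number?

Walking parent pointers from db40e0a: reachable set = {0dbfe60, 401c94f, 460276d, 5a0912d, 829bb20, ca81133, d574541, db40e0a}.
That is 8 commits.

8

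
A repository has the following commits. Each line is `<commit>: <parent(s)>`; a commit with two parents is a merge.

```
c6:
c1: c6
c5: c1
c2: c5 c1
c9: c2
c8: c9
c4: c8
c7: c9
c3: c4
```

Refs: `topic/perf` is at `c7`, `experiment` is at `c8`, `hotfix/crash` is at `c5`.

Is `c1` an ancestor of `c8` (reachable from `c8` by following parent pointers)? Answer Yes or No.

Yes

Ancestors of c8 (commits reachable by following parents): {c1, c2, c5, c6, c8, c9}.
c1 is in that set, so it is an ancestor of c8.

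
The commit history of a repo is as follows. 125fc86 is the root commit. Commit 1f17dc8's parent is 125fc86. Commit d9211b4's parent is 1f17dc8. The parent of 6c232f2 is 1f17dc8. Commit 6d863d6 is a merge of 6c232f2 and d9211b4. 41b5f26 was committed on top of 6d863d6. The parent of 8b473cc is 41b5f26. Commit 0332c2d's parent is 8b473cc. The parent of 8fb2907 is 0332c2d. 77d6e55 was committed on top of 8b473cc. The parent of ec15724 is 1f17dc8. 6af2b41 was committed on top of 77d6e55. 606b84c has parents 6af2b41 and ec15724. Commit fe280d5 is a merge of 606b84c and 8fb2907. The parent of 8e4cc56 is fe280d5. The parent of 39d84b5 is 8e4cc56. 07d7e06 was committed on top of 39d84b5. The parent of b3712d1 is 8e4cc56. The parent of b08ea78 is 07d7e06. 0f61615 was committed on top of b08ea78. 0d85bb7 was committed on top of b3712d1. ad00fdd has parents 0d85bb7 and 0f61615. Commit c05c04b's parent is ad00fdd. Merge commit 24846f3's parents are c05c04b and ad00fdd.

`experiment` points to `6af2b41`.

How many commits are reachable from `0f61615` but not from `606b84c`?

Reachable from 0f61615: {0332c2d, 07d7e06, 0f61615, 125fc86, 1f17dc8, 39d84b5, 41b5f26, 606b84c, 6af2b41, 6c232f2, 6d863d6, 77d6e55, 8b473cc, 8e4cc56, 8fb2907, b08ea78, d9211b4, ec15724, fe280d5}.
Reachable from 606b84c: {125fc86, 1f17dc8, 41b5f26, 606b84c, 6af2b41, 6c232f2, 6d863d6, 77d6e55, 8b473cc, d9211b4, ec15724}.
In 0f61615's history but not 606b84c's: {0332c2d, 07d7e06, 0f61615, 39d84b5, 8e4cc56, 8fb2907, b08ea78, fe280d5} — 8 commits.

8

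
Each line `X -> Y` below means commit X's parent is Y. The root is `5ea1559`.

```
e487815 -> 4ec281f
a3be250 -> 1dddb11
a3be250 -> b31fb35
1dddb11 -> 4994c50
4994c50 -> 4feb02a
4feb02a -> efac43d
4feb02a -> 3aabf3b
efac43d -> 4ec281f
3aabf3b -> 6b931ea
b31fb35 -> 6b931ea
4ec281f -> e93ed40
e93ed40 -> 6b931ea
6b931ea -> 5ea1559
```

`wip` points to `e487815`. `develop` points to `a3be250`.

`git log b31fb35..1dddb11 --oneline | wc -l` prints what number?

Reachable from 1dddb11: {1dddb11, 3aabf3b, 4994c50, 4ec281f, 4feb02a, 5ea1559, 6b931ea, e93ed40, efac43d}.
Reachable from b31fb35: {5ea1559, 6b931ea, b31fb35}.
In 1dddb11's history but not b31fb35's: {1dddb11, 3aabf3b, 4994c50, 4ec281f, 4feb02a, e93ed40, efac43d} — 7 commits.

7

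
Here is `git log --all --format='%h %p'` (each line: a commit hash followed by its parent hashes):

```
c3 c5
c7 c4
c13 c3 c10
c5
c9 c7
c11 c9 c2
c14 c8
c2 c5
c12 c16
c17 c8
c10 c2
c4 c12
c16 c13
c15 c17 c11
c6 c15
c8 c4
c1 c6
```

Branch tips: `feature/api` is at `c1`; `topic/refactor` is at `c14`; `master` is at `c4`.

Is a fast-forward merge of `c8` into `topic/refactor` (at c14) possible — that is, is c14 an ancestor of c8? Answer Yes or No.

No

A fast-forward from c14 to c8 is possible iff c14 is an ancestor of c8.
Ancestors of c8: {c10, c12, c13, c16, c2, c3, c4, c5, c8}.
c14 is not among them, so fast-forward is not possible.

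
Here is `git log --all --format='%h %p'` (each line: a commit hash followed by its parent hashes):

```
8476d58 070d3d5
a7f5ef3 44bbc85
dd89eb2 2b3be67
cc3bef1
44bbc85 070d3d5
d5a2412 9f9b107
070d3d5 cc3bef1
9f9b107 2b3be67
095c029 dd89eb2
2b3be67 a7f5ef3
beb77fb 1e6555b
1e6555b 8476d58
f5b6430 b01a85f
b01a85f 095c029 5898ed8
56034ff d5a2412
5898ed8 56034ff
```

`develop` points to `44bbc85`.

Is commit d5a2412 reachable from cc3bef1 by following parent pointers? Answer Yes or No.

No

Ancestors of cc3bef1: {cc3bef1}.
d5a2412 is not in that set, so it is not an ancestor of cc3bef1.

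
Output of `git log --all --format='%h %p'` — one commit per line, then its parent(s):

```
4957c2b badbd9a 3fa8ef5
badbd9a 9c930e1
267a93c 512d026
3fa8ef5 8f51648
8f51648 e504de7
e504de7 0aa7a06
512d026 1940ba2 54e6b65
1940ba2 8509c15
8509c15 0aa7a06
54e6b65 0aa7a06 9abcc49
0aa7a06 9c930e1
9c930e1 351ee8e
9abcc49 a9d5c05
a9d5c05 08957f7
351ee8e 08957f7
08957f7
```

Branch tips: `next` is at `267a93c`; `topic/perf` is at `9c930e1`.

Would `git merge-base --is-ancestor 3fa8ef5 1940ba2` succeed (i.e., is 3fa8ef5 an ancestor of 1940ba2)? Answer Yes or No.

Ancestors of 1940ba2: {08957f7, 0aa7a06, 1940ba2, 351ee8e, 8509c15, 9c930e1}.
3fa8ef5 is not in that set, so it is not an ancestor of 1940ba2.

No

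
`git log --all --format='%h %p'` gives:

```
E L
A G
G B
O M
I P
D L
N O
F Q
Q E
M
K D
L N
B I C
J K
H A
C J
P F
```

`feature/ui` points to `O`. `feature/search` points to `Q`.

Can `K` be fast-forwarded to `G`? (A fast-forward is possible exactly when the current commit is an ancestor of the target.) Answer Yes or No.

A fast-forward from K to G is possible iff K is an ancestor of G.
Ancestors of G: {B, C, D, E, F, G, I, J, K, L, M, N, O, P, Q}.
K is among them, so fast-forward is possible.

Yes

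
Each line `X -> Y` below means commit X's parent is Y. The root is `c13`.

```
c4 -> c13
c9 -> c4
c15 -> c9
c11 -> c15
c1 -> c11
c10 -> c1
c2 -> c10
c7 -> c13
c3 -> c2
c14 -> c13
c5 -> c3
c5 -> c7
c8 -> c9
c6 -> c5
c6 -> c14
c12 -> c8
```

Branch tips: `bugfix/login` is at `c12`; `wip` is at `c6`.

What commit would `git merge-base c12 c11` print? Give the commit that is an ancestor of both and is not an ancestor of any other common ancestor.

c9

Ancestors of c12: {c12, c13, c4, c8, c9}.
Ancestors of c11: {c11, c13, c15, c4, c9}.
Common ancestors: {c13, c4, c9}.
Among these, c9 is not an ancestor of any other common ancestor — it is the merge base.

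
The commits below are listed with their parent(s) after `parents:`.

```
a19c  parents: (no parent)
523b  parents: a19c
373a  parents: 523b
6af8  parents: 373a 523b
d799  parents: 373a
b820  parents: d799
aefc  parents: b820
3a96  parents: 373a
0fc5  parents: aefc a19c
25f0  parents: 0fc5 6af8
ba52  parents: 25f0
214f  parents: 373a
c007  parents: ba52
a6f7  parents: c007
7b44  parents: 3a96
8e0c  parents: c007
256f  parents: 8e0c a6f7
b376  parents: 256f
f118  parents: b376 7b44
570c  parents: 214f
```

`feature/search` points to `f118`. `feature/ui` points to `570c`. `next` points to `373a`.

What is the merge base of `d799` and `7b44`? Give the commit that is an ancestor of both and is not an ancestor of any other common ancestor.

373a

Ancestors of d799: {373a, 523b, a19c, d799}.
Ancestors of 7b44: {373a, 3a96, 523b, 7b44, a19c}.
Common ancestors: {373a, 523b, a19c}.
Among these, 373a is not an ancestor of any other common ancestor — it is the merge base.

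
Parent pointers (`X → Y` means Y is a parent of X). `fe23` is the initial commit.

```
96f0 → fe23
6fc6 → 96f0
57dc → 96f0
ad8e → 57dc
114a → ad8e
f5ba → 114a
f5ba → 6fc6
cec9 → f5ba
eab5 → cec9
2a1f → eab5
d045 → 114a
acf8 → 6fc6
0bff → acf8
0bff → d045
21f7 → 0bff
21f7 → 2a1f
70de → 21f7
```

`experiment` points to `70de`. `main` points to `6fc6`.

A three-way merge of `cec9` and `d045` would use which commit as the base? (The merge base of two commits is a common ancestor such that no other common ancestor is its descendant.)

Ancestors of cec9: {114a, 57dc, 6fc6, 96f0, ad8e, cec9, f5ba, fe23}.
Ancestors of d045: {114a, 57dc, 96f0, ad8e, d045, fe23}.
Common ancestors: {114a, 57dc, 96f0, ad8e, fe23}.
Among these, 114a is not an ancestor of any other common ancestor — it is the merge base.

114a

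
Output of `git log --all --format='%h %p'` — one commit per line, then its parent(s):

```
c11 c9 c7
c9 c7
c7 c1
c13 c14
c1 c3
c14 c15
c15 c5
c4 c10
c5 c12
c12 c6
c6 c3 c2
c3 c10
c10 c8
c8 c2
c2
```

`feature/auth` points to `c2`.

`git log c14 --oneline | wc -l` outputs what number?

Walking parent pointers from c14: reachable set = {c10, c12, c14, c15, c2, c3, c5, c6, c8}.
That is 9 commits.

9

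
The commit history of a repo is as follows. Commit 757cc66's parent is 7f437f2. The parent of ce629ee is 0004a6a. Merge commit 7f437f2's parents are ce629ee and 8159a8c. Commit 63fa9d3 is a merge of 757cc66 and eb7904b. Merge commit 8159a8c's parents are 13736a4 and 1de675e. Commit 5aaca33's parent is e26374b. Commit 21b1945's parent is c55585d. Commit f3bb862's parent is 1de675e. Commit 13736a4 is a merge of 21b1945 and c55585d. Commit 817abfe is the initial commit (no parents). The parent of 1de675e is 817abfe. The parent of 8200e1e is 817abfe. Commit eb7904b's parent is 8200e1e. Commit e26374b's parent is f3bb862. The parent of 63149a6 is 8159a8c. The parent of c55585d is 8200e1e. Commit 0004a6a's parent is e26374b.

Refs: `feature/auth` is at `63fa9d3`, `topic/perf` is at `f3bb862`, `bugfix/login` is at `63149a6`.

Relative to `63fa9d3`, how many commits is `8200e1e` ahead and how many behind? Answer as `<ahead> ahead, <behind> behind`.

0 ahead, 13 behind

Reachable from 8200e1e: {817abfe, 8200e1e}.
Reachable from 63fa9d3: {0004a6a, 13736a4, 1de675e, 21b1945, 63fa9d3, 757cc66, 7f437f2, 8159a8c, 817abfe, 8200e1e, c55585d, ce629ee, e26374b, eb7904b, f3bb862}.
Only in 8200e1e's history (ahead): {} — 0.
Only in 63fa9d3's history (behind): {0004a6a, 13736a4, 1de675e, 21b1945, 63fa9d3, 757cc66, 7f437f2, 8159a8c, c55585d, ce629ee, e26374b, eb7904b, f3bb862} — 13.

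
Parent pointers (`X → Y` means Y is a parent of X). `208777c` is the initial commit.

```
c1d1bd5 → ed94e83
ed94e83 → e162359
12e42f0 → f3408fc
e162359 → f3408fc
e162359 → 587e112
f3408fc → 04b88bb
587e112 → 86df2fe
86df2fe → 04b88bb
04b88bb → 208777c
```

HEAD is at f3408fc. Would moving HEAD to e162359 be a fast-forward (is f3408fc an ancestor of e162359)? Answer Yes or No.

A fast-forward from f3408fc to e162359 is possible iff f3408fc is an ancestor of e162359.
Ancestors of e162359: {04b88bb, 208777c, 587e112, 86df2fe, e162359, f3408fc}.
f3408fc is among them, so fast-forward is possible.

Yes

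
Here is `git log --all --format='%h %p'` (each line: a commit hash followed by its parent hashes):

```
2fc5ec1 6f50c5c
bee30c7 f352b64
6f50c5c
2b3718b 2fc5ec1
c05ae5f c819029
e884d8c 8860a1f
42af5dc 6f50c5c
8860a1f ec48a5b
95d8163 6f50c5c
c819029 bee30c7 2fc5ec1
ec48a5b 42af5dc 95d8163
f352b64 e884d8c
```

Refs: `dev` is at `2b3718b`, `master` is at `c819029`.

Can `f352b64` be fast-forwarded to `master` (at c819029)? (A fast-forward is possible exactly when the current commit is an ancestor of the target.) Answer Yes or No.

Yes

A fast-forward from f352b64 to c819029 is possible iff f352b64 is an ancestor of c819029.
Ancestors of c819029: {2fc5ec1, 42af5dc, 6f50c5c, 8860a1f, 95d8163, bee30c7, c819029, e884d8c, ec48a5b, f352b64}.
f352b64 is among them, so fast-forward is possible.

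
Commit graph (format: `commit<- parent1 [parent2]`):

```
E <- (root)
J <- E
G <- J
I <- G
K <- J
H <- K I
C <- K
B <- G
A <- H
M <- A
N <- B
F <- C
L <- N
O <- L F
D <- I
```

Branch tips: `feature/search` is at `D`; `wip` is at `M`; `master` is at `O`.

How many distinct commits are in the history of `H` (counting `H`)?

6

Walking parent pointers from H: reachable set = {E, G, H, I, J, K}.
That is 6 commits.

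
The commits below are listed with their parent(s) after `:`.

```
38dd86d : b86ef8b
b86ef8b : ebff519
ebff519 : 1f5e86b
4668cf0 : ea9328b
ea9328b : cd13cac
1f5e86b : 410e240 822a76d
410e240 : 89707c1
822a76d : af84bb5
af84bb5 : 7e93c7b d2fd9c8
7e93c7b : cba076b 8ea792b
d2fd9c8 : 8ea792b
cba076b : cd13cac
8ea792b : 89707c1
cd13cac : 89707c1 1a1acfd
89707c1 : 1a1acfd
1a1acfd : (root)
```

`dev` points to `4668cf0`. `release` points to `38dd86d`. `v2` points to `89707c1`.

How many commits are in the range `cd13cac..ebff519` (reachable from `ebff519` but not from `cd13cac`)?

9

Reachable from ebff519: {1a1acfd, 1f5e86b, 410e240, 7e93c7b, 822a76d, 89707c1, 8ea792b, af84bb5, cba076b, cd13cac, d2fd9c8, ebff519}.
Reachable from cd13cac: {1a1acfd, 89707c1, cd13cac}.
In ebff519's history but not cd13cac's: {1f5e86b, 410e240, 7e93c7b, 822a76d, 8ea792b, af84bb5, cba076b, d2fd9c8, ebff519} — 9 commits.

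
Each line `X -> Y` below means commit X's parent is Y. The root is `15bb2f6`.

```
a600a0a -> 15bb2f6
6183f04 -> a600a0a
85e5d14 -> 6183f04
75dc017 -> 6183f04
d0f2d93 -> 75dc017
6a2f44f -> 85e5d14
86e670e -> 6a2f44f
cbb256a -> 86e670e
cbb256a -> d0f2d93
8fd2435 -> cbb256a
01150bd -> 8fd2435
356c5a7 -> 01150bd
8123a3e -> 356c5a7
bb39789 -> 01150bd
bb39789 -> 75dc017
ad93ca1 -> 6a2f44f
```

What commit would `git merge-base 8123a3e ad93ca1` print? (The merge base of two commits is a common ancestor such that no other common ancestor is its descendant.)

6a2f44f

Ancestors of 8123a3e: {01150bd, 15bb2f6, 356c5a7, 6183f04, 6a2f44f, 75dc017, 8123a3e, 85e5d14, 86e670e, 8fd2435, a600a0a, cbb256a, d0f2d93}.
Ancestors of ad93ca1: {15bb2f6, 6183f04, 6a2f44f, 85e5d14, a600a0a, ad93ca1}.
Common ancestors: {15bb2f6, 6183f04, 6a2f44f, 85e5d14, a600a0a}.
Among these, 6a2f44f is not an ancestor of any other common ancestor — it is the merge base.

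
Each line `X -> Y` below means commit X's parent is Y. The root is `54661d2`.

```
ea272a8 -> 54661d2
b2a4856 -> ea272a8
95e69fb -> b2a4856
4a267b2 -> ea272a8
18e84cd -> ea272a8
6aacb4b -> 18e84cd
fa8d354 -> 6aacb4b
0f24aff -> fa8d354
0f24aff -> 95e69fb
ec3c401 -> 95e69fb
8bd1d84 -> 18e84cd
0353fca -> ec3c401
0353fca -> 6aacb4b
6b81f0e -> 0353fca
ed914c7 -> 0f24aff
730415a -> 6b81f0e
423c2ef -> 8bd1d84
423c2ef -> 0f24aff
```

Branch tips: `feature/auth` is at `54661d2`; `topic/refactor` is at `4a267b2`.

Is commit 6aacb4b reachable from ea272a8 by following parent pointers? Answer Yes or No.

No

Ancestors of ea272a8: {54661d2, ea272a8}.
6aacb4b is not in that set, so it is not an ancestor of ea272a8.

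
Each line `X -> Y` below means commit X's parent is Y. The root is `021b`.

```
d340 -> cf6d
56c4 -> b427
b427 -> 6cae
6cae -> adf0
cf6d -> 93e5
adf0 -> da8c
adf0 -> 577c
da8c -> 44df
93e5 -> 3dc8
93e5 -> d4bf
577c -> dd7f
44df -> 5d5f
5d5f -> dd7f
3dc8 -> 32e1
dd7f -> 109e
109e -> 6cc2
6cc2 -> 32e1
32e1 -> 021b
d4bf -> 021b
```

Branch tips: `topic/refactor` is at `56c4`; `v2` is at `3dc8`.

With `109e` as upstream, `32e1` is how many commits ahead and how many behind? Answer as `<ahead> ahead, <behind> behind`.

Reachable from 32e1: {021b, 32e1}.
Reachable from 109e: {021b, 109e, 32e1, 6cc2}.
Only in 32e1's history (ahead): {} — 0.
Only in 109e's history (behind): {109e, 6cc2} — 2.

0 ahead, 2 behind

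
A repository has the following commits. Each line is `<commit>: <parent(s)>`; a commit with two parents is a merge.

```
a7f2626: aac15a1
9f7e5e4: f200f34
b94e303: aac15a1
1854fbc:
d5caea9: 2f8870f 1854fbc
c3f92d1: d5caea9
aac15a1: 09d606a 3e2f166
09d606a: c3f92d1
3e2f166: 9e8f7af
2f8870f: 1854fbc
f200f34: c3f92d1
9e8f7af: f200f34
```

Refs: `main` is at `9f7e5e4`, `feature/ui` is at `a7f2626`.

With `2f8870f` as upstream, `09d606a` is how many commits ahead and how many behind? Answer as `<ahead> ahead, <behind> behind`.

Reachable from 09d606a: {09d606a, 1854fbc, 2f8870f, c3f92d1, d5caea9}.
Reachable from 2f8870f: {1854fbc, 2f8870f}.
Only in 09d606a's history (ahead): {09d606a, c3f92d1, d5caea9} — 3.
Only in 2f8870f's history (behind): {} — 0.

3 ahead, 0 behind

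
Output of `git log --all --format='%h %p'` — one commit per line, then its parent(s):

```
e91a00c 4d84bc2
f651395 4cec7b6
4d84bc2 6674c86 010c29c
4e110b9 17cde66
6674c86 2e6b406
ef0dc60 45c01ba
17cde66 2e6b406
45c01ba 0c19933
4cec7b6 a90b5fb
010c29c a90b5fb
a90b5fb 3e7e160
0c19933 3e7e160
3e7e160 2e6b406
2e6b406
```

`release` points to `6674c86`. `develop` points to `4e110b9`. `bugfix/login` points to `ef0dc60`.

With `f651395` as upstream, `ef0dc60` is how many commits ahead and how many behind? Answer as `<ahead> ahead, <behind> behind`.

3 ahead, 3 behind

Reachable from ef0dc60: {0c19933, 2e6b406, 3e7e160, 45c01ba, ef0dc60}.
Reachable from f651395: {2e6b406, 3e7e160, 4cec7b6, a90b5fb, f651395}.
Only in ef0dc60's history (ahead): {0c19933, 45c01ba, ef0dc60} — 3.
Only in f651395's history (behind): {4cec7b6, a90b5fb, f651395} — 3.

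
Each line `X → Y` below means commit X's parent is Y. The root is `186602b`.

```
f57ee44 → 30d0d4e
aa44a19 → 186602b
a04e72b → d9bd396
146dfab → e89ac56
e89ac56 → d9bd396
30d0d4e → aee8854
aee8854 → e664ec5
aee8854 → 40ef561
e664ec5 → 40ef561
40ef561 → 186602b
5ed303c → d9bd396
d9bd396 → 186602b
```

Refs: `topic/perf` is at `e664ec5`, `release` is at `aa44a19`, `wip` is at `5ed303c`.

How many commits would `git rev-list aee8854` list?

Walking parent pointers from aee8854: reachable set = {186602b, 40ef561, aee8854, e664ec5}.
That is 4 commits.

4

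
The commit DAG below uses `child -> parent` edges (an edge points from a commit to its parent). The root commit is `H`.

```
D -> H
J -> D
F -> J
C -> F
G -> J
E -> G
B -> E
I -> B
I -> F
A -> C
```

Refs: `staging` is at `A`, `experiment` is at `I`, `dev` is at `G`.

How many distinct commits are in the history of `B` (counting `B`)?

6

Walking parent pointers from B: reachable set = {B, D, E, G, H, J}.
That is 6 commits.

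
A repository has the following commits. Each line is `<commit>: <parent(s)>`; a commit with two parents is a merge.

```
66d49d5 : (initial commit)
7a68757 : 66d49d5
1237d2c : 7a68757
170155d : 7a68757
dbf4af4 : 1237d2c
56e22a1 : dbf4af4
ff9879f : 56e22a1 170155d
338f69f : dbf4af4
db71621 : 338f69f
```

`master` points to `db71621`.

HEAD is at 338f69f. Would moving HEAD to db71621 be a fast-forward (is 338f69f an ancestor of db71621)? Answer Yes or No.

Yes

A fast-forward from 338f69f to db71621 is possible iff 338f69f is an ancestor of db71621.
Ancestors of db71621: {1237d2c, 338f69f, 66d49d5, 7a68757, db71621, dbf4af4}.
338f69f is among them, so fast-forward is possible.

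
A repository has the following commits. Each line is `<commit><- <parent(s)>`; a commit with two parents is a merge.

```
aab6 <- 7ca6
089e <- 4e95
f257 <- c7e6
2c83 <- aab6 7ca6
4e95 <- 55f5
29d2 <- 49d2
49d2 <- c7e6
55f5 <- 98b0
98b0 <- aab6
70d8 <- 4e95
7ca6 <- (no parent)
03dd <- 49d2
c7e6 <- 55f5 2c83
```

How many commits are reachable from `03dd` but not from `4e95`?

4

Reachable from 03dd: {03dd, 2c83, 49d2, 55f5, 7ca6, 98b0, aab6, c7e6}.
Reachable from 4e95: {4e95, 55f5, 7ca6, 98b0, aab6}.
In 03dd's history but not 4e95's: {03dd, 2c83, 49d2, c7e6} — 4 commits.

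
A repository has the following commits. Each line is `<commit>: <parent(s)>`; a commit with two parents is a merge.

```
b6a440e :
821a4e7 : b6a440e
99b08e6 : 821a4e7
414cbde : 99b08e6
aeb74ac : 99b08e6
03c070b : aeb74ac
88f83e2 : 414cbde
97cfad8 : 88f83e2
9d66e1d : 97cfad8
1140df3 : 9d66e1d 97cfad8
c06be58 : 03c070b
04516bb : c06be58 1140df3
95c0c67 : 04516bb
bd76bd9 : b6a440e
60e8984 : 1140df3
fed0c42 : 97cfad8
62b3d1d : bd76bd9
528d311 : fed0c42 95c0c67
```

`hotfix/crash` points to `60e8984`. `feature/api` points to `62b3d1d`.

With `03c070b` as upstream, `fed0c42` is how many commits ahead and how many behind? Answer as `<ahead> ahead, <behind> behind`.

Reachable from fed0c42: {414cbde, 821a4e7, 88f83e2, 97cfad8, 99b08e6, b6a440e, fed0c42}.
Reachable from 03c070b: {03c070b, 821a4e7, 99b08e6, aeb74ac, b6a440e}.
Only in fed0c42's history (ahead): {414cbde, 88f83e2, 97cfad8, fed0c42} — 4.
Only in 03c070b's history (behind): {03c070b, aeb74ac} — 2.

4 ahead, 2 behind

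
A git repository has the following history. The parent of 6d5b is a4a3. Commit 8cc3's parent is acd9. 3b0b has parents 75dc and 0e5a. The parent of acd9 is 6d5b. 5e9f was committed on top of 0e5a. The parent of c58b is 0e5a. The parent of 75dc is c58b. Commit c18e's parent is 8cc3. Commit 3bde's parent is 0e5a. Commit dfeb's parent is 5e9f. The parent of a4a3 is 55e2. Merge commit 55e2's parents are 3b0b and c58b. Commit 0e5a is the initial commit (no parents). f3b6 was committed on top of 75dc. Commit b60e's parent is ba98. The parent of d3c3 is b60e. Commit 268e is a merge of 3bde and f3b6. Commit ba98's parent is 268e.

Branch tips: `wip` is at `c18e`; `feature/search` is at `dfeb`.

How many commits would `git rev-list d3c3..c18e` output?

Reachable from c18e: {0e5a, 3b0b, 55e2, 6d5b, 75dc, 8cc3, a4a3, acd9, c18e, c58b}.
Reachable from d3c3: {0e5a, 268e, 3bde, 75dc, b60e, ba98, c58b, d3c3, f3b6}.
In c18e's history but not d3c3's: {3b0b, 55e2, 6d5b, 8cc3, a4a3, acd9, c18e} — 7 commits.

7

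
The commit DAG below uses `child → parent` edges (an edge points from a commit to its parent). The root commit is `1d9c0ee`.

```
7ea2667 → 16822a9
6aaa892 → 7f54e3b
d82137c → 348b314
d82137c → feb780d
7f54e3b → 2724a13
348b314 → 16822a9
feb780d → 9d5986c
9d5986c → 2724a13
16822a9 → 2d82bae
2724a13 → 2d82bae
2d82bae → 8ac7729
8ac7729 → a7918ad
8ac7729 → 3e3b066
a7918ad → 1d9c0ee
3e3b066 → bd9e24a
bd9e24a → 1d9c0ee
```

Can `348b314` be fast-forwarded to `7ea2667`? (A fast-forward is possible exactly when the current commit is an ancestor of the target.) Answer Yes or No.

A fast-forward from 348b314 to 7ea2667 is possible iff 348b314 is an ancestor of 7ea2667.
Ancestors of 7ea2667: {16822a9, 1d9c0ee, 2d82bae, 3e3b066, 7ea2667, 8ac7729, a7918ad, bd9e24a}.
348b314 is not among them, so fast-forward is not possible.

No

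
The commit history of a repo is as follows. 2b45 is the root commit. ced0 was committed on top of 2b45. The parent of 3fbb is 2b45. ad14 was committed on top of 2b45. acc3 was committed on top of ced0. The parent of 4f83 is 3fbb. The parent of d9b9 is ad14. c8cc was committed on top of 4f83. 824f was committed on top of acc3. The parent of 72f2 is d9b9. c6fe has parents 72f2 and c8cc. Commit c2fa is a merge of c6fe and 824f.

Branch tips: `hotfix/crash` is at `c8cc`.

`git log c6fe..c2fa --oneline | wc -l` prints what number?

4

Reachable from c2fa: {2b45, 3fbb, 4f83, 72f2, 824f, acc3, ad14, c2fa, c6fe, c8cc, ced0, d9b9}.
Reachable from c6fe: {2b45, 3fbb, 4f83, 72f2, ad14, c6fe, c8cc, d9b9}.
In c2fa's history but not c6fe's: {824f, acc3, c2fa, ced0} — 4 commits.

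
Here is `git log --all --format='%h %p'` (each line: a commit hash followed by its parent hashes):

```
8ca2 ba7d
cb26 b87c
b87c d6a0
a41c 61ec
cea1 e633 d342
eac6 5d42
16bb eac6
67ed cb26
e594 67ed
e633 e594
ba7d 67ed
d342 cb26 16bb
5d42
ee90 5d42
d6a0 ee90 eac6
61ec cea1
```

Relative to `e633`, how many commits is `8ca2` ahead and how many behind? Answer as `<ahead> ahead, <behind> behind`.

2 ahead, 2 behind

Reachable from 8ca2: {5d42, 67ed, 8ca2, b87c, ba7d, cb26, d6a0, eac6, ee90}.
Reachable from e633: {5d42, 67ed, b87c, cb26, d6a0, e594, e633, eac6, ee90}.
Only in 8ca2's history (ahead): {8ca2, ba7d} — 2.
Only in e633's history (behind): {e594, e633} — 2.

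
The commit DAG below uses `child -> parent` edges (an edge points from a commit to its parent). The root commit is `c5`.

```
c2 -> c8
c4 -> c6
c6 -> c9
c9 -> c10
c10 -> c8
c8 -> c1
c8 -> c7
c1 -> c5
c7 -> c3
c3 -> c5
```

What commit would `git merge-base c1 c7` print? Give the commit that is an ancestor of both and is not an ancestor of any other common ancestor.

c5

Ancestors of c1: {c1, c5}.
Ancestors of c7: {c3, c5, c7}.
Common ancestors: {c5}.
The only common ancestor is c5, so it is the merge base.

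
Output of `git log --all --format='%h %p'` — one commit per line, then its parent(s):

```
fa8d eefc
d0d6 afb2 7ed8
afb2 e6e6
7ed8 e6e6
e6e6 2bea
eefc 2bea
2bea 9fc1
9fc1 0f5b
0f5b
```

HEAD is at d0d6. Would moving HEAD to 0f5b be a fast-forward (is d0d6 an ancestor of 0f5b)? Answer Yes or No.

A fast-forward from d0d6 to 0f5b is possible iff d0d6 is an ancestor of 0f5b.
Ancestors of 0f5b: {0f5b}.
d0d6 is not among them, so fast-forward is not possible.

No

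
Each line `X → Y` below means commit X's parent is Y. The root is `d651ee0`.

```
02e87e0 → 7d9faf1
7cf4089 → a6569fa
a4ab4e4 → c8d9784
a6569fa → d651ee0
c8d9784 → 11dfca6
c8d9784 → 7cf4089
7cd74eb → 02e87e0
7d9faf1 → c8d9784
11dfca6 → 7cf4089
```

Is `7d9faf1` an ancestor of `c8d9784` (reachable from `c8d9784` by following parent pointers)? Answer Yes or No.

Ancestors of c8d9784: {11dfca6, 7cf4089, a6569fa, c8d9784, d651ee0}.
7d9faf1 is not in that set, so it is not an ancestor of c8d9784.

No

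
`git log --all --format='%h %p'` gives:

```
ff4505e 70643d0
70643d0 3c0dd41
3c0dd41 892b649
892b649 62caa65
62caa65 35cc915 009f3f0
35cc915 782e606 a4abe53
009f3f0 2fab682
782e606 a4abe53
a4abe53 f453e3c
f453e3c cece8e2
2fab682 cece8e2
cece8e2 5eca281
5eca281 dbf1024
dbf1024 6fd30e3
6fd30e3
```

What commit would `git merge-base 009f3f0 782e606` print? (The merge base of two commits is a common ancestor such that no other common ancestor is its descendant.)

Ancestors of 009f3f0: {009f3f0, 2fab682, 5eca281, 6fd30e3, cece8e2, dbf1024}.
Ancestors of 782e606: {5eca281, 6fd30e3, 782e606, a4abe53, cece8e2, dbf1024, f453e3c}.
Common ancestors: {5eca281, 6fd30e3, cece8e2, dbf1024}.
Among these, cece8e2 is not an ancestor of any other common ancestor — it is the merge base.

cece8e2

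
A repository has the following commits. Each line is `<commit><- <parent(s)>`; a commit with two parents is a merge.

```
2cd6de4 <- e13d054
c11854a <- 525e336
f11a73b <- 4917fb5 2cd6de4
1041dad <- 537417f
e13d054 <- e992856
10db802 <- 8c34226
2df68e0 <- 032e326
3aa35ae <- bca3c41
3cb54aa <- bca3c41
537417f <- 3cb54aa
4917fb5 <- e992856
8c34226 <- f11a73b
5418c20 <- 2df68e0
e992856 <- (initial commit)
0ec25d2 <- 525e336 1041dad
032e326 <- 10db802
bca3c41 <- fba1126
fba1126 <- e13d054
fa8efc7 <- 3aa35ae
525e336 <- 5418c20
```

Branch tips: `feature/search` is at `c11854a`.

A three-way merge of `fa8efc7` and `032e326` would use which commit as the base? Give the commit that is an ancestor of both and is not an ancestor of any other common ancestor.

e13d054

Ancestors of fa8efc7: {3aa35ae, bca3c41, e13d054, e992856, fa8efc7, fba1126}.
Ancestors of 032e326: {032e326, 10db802, 2cd6de4, 4917fb5, 8c34226, e13d054, e992856, f11a73b}.
Common ancestors: {e13d054, e992856}.
Among these, e13d054 is not an ancestor of any other common ancestor — it is the merge base.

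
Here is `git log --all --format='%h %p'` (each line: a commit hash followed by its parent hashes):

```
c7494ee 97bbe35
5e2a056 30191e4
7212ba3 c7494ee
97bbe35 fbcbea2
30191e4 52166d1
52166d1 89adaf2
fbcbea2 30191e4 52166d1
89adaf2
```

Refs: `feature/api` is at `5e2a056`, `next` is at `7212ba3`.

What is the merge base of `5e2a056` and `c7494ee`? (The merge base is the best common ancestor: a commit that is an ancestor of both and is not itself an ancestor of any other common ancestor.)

Ancestors of 5e2a056: {30191e4, 52166d1, 5e2a056, 89adaf2}.
Ancestors of c7494ee: {30191e4, 52166d1, 89adaf2, 97bbe35, c7494ee, fbcbea2}.
Common ancestors: {30191e4, 52166d1, 89adaf2}.
Among these, 30191e4 is not an ancestor of any other common ancestor — it is the merge base.

30191e4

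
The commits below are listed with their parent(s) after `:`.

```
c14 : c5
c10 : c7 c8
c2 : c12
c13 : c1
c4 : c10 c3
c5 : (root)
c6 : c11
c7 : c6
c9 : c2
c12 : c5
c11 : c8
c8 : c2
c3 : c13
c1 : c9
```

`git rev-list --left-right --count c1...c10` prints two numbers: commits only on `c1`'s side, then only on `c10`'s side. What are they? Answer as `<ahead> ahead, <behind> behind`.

2 ahead, 5 behind

Reachable from c1: {c1, c12, c2, c5, c9}.
Reachable from c10: {c10, c11, c12, c2, c5, c6, c7, c8}.
Only in c1's history (ahead): {c1, c9} — 2.
Only in c10's history (behind): {c10, c11, c6, c7, c8} — 5.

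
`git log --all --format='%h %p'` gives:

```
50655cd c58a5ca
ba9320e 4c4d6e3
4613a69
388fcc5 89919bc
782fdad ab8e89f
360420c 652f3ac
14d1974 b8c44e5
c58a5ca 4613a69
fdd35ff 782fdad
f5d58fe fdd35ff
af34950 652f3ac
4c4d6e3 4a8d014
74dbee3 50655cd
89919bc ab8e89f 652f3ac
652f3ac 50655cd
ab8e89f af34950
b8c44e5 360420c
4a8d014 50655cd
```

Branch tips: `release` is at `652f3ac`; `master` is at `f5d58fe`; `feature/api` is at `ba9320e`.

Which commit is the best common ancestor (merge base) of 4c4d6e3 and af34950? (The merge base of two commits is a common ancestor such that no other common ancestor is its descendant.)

Ancestors of 4c4d6e3: {4613a69, 4a8d014, 4c4d6e3, 50655cd, c58a5ca}.
Ancestors of af34950: {4613a69, 50655cd, 652f3ac, af34950, c58a5ca}.
Common ancestors: {4613a69, 50655cd, c58a5ca}.
Among these, 50655cd is not an ancestor of any other common ancestor — it is the merge base.

50655cd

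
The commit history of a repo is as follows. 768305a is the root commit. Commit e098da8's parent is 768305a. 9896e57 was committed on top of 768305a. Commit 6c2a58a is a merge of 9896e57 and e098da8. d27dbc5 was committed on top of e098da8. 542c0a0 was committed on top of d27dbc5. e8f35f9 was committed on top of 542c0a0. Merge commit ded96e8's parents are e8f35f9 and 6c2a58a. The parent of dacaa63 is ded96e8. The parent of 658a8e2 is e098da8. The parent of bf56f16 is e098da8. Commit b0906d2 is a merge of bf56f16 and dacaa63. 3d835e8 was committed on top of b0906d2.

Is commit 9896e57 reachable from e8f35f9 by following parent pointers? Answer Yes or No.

Ancestors of e8f35f9: {542c0a0, 768305a, d27dbc5, e098da8, e8f35f9}.
9896e57 is not in that set, so it is not an ancestor of e8f35f9.

No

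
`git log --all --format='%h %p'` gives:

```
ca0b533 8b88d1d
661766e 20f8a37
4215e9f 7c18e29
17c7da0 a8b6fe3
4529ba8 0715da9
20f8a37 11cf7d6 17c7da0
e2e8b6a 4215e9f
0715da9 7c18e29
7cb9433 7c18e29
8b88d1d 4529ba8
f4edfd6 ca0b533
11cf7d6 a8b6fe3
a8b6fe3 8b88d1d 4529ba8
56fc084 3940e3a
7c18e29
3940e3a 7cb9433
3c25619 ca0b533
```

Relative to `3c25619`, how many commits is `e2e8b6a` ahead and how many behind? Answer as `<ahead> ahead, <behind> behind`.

2 ahead, 5 behind

Reachable from e2e8b6a: {4215e9f, 7c18e29, e2e8b6a}.
Reachable from 3c25619: {0715da9, 3c25619, 4529ba8, 7c18e29, 8b88d1d, ca0b533}.
Only in e2e8b6a's history (ahead): {4215e9f, e2e8b6a} — 2.
Only in 3c25619's history (behind): {0715da9, 3c25619, 4529ba8, 8b88d1d, ca0b533} — 5.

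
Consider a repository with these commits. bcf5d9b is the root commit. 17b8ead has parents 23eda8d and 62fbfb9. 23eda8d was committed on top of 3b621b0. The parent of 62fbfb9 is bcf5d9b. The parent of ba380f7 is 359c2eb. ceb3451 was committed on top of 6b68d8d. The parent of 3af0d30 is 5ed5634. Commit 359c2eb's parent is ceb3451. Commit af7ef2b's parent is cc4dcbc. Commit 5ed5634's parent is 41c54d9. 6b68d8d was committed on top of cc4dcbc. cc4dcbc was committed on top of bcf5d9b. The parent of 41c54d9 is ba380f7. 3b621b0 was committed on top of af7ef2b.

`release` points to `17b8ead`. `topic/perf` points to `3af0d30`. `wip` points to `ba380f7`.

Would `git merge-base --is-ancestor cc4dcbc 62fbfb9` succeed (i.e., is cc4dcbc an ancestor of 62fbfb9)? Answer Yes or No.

Ancestors of 62fbfb9: {62fbfb9, bcf5d9b}.
cc4dcbc is not in that set, so it is not an ancestor of 62fbfb9.

No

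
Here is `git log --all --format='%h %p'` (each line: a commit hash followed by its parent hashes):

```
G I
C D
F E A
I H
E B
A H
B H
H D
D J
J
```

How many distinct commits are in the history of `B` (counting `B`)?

4

Walking parent pointers from B: reachable set = {B, D, H, J}.
That is 4 commits.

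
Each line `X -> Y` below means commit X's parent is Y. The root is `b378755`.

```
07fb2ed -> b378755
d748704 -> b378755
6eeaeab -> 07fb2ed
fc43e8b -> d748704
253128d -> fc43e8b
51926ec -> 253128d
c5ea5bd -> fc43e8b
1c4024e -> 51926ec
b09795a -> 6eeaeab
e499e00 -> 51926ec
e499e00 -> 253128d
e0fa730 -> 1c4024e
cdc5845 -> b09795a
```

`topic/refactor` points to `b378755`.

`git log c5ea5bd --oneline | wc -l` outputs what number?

4

Walking parent pointers from c5ea5bd: reachable set = {b378755, c5ea5bd, d748704, fc43e8b}.
That is 4 commits.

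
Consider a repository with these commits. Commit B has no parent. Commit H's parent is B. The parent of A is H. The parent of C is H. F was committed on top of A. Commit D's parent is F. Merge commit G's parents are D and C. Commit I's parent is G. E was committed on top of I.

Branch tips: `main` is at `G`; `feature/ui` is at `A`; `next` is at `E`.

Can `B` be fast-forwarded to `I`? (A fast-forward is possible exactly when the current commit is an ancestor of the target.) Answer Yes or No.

Yes

A fast-forward from B to I is possible iff B is an ancestor of I.
Ancestors of I: {A, B, C, D, F, G, H, I}.
B is among them, so fast-forward is possible.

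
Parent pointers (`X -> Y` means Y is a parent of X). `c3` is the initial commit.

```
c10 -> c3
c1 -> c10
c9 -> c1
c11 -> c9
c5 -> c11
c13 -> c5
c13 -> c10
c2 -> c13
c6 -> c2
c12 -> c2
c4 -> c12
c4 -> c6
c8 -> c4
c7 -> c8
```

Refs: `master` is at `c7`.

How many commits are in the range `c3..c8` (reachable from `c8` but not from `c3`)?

11

Reachable from c8: {c1, c10, c11, c12, c13, c2, c3, c4, c5, c6, c8, c9}.
Reachable from c3: {c3}.
In c8's history but not c3's: {c1, c10, c11, c12, c13, c2, c4, c5, c6, c8, c9} — 11 commits.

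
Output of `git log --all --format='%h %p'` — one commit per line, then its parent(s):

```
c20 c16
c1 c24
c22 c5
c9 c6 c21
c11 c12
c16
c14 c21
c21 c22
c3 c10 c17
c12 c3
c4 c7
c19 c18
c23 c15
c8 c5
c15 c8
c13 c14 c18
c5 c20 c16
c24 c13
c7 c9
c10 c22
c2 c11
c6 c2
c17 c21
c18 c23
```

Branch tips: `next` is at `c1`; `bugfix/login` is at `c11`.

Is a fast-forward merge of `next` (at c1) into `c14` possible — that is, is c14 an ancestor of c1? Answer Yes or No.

A fast-forward from c14 to c1 is possible iff c14 is an ancestor of c1.
Ancestors of c1: {c1, c13, c14, c15, c16, c18, c20, c21, c22, c23, c24, c5, c8}.
c14 is among them, so fast-forward is possible.

Yes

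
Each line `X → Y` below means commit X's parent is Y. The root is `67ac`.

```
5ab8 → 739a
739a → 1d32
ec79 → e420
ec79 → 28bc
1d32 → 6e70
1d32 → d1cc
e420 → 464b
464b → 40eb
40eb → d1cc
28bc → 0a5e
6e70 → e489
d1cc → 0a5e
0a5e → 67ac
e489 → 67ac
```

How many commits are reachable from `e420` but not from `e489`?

5

Reachable from e420: {0a5e, 40eb, 464b, 67ac, d1cc, e420}.
Reachable from e489: {67ac, e489}.
In e420's history but not e489's: {0a5e, 40eb, 464b, d1cc, e420} — 5 commits.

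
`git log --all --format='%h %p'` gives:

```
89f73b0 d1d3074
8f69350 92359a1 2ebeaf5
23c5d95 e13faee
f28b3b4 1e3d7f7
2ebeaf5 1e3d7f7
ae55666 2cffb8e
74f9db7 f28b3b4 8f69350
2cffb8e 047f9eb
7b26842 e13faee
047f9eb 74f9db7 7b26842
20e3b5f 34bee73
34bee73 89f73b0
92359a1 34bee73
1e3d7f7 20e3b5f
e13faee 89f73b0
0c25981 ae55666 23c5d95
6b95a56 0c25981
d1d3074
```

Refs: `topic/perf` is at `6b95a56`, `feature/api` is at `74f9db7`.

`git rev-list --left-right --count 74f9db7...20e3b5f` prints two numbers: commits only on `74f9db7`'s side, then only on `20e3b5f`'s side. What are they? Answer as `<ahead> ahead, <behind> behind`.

6 ahead, 0 behind

Reachable from 74f9db7: {1e3d7f7, 20e3b5f, 2ebeaf5, 34bee73, 74f9db7, 89f73b0, 8f69350, 92359a1, d1d3074, f28b3b4}.
Reachable from 20e3b5f: {20e3b5f, 34bee73, 89f73b0, d1d3074}.
Only in 74f9db7's history (ahead): {1e3d7f7, 2ebeaf5, 74f9db7, 8f69350, 92359a1, f28b3b4} — 6.
Only in 20e3b5f's history (behind): {} — 0.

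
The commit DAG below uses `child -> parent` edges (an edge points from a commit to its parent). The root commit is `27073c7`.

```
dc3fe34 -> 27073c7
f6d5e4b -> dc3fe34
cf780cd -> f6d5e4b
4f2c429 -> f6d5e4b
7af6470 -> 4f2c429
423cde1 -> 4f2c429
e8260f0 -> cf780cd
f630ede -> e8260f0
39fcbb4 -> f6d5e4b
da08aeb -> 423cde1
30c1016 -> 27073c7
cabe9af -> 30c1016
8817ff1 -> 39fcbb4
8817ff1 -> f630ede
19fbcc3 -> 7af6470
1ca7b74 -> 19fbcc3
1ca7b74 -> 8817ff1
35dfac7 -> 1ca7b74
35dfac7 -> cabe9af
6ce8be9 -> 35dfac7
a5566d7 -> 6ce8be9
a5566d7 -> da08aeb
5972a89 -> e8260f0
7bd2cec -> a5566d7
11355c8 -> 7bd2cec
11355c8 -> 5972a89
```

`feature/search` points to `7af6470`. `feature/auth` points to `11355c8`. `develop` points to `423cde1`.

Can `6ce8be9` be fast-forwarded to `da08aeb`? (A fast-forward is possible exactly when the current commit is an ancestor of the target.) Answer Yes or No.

No

A fast-forward from 6ce8be9 to da08aeb is possible iff 6ce8be9 is an ancestor of da08aeb.
Ancestors of da08aeb: {27073c7, 423cde1, 4f2c429, da08aeb, dc3fe34, f6d5e4b}.
6ce8be9 is not among them, so fast-forward is not possible.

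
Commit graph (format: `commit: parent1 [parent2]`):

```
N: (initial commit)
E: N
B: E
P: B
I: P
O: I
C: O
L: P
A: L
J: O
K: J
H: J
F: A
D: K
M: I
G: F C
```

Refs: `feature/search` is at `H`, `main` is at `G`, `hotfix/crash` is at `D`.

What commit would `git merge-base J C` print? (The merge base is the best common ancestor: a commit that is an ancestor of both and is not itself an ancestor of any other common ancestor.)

Ancestors of J: {B, E, I, J, N, O, P}.
Ancestors of C: {B, C, E, I, N, O, P}.
Common ancestors: {B, E, I, N, O, P}.
Among these, O is not an ancestor of any other common ancestor — it is the merge base.

O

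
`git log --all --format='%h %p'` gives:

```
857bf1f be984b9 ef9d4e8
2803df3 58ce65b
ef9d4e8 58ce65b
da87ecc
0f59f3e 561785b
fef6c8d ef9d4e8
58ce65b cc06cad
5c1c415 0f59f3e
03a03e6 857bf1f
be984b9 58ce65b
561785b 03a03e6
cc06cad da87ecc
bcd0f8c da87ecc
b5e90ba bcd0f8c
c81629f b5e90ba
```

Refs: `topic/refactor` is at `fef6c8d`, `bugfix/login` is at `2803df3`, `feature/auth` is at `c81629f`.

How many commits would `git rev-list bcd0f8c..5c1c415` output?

9

Reachable from 5c1c415: {03a03e6, 0f59f3e, 561785b, 58ce65b, 5c1c415, 857bf1f, be984b9, cc06cad, da87ecc, ef9d4e8}.
Reachable from bcd0f8c: {bcd0f8c, da87ecc}.
In 5c1c415's history but not bcd0f8c's: {03a03e6, 0f59f3e, 561785b, 58ce65b, 5c1c415, 857bf1f, be984b9, cc06cad, ef9d4e8} — 9 commits.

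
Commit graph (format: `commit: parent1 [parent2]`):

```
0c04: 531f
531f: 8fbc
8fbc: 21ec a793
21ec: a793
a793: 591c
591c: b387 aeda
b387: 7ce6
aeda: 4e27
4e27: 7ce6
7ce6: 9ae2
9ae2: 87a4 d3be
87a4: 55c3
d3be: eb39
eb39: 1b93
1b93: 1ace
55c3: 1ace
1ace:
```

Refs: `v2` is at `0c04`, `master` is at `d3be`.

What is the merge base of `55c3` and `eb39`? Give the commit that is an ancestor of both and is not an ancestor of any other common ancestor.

Ancestors of 55c3: {1ace, 55c3}.
Ancestors of eb39: {1ace, 1b93, eb39}.
Common ancestors: {1ace}.
The only common ancestor is 1ace, so it is the merge base.

1ace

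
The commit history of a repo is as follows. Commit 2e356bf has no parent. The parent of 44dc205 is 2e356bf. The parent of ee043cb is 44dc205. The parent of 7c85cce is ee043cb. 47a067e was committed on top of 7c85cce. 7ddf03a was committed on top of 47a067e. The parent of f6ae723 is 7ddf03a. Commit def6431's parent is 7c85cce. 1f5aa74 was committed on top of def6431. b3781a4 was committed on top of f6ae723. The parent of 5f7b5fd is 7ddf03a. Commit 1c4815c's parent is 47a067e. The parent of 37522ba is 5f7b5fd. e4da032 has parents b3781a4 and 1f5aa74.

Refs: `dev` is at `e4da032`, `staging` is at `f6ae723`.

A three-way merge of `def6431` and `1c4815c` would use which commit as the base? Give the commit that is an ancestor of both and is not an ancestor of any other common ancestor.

7c85cce

Ancestors of def6431: {2e356bf, 44dc205, 7c85cce, def6431, ee043cb}.
Ancestors of 1c4815c: {1c4815c, 2e356bf, 44dc205, 47a067e, 7c85cce, ee043cb}.
Common ancestors: {2e356bf, 44dc205, 7c85cce, ee043cb}.
Among these, 7c85cce is not an ancestor of any other common ancestor — it is the merge base.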